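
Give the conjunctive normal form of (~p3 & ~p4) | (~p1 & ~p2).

(~p3 & ~p4) | (~p1 & ~p2)
= (~p3 | ~p1) & (~p3 | ~p2) & (~p4 | ~p1) & (~p4 | ~p2)   [distribute | over &]

(~p3 | ~p1) & (~p3 | ~p2) & (~p4 | ~p1) & (~p4 | ~p2)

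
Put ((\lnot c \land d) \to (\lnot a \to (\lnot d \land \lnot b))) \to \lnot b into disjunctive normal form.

(\lnot c \land d \land \lnot a) \lor \lnot b

((\lnot c \land d) \to (\lnot a \to (\lnot d \land \lnot b))) \to \lnot b
≡ \lnot ((\lnot c \land d) \to (\lnot a \to (\lnot d \land \lnot b))) \lor \lnot b   [eliminate \to]
≡ \lnot (\lnot (\lnot c \land d) \lor (\lnot a \to (\lnot d \land \lnot b))) \lor \lnot b   [eliminate \to]
≡ \lnot (\lnot (\lnot c \land d) \lor \lnot \lnot a \lor (\lnot d \land \lnot b)) \lor \lnot b   [eliminate \to]
≡ (\lnot \lnot (\lnot c \land d) \land \lnot \lnot \lnot a \land \lnot (\lnot d \land \lnot b)) \lor \lnot b   [De Morgan]
≡ (\lnot c \land d \land \lnot \lnot \lnot a \land \lnot (\lnot d \land \lnot b)) \lor \lnot b   [double negation]
≡ (\lnot c \land d \land \lnot a \land \lnot (\lnot d \land \lnot b)) \lor \lnot b   [double negation]
≡ (\lnot c \land d \land \lnot a \land (\lnot \lnot d \lor \lnot \lnot b)) \lor \lnot b   [De Morgan]
≡ (\lnot c \land d \land \lnot a \land (d \lor \lnot \lnot b)) \lor \lnot b   [double negation]
≡ (\lnot c \land d \land \lnot a \land (d \lor b)) \lor \lnot b   [double negation]
≡ (\lnot c \land d \land \lnot a \land d) \lor (\lnot c \land d \land \lnot a \land b) \lor \lnot b   [distribute \land over \lor]
≡ (\lnot c \land d \land \lnot a) \lor \lnot b   [simplify]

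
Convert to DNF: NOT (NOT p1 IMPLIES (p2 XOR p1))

NOT (NOT p1 IMPLIES (p2 XOR p1))
≡ NOT (NOT NOT p1 OR (p2 XOR p1))   [eliminate IMPLIES]
≡ NOT (NOT NOT p1 OR (p2 AND NOT p1) OR (NOT p2 AND p1))   [expand XOR]
≡ NOT NOT NOT p1 AND NOT (p2 AND NOT p1) AND NOT (NOT p2 AND p1)   [De Morgan]
≡ NOT p1 AND NOT (p2 AND NOT p1) AND NOT (NOT p2 AND p1)   [double negation]
≡ NOT p1 AND (NOT p2 OR NOT NOT p1) AND NOT (NOT p2 AND p1)   [De Morgan]
≡ NOT p1 AND (NOT p2 OR p1) AND NOT (NOT p2 AND p1)   [double negation]
≡ NOT p1 AND (NOT p2 OR p1) AND (NOT NOT p2 OR NOT p1)   [De Morgan]
≡ NOT p1 AND (NOT p2 OR p1) AND (p2 OR NOT p1)   [double negation]
≡ (NOT p1 AND NOT p2 AND p2) OR (NOT p1 AND NOT p2 AND NOT p1) OR (NOT p1 AND p1 AND p2) OR (NOT p1 AND p1 AND NOT p1)   [distribute AND over OR]
≡ NOT p1 AND NOT p2   [simplify]

NOT p1 AND NOT p2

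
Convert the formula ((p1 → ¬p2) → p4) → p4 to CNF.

((p1 → ¬p2) → p4) → p4
≡ ¬((p1 → ¬p2) → p4) ∨ p4   — eliminate →
≡ ¬(¬(p1 → ¬p2) ∨ p4) ∨ p4   — eliminate →
≡ ¬(¬(¬p1 ∨ ¬p2) ∨ p4) ∨ p4   — eliminate →
≡ (¬¬(¬p1 ∨ ¬p2) ∧ ¬p4) ∨ p4   — De Morgan
≡ ((¬p1 ∨ ¬p2) ∧ ¬p4) ∨ p4   — double negation
≡ (¬p1 ∨ ¬p2 ∨ p4) ∧ (¬p4 ∨ p4)   — distribute ∨ over ∧
≡ ¬p1 ∨ ¬p2 ∨ p4   — simplify

¬p1 ∨ ¬p2 ∨ p4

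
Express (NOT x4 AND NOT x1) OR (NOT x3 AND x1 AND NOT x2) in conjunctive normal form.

(NOT x4 AND NOT x1) OR (NOT x3 AND x1 AND NOT x2)
= (NOT x4 OR NOT x3) AND (NOT x4 OR x1) AND (NOT x4 OR NOT x2) AND (NOT x1 OR NOT x3) AND (NOT x1 OR x1) AND (NOT x1 OR NOT x2)   [distribute OR over AND]
= (NOT x4 OR NOT x3) AND (NOT x4 OR x1) AND (NOT x4 OR NOT x2) AND (NOT x1 OR NOT x3) AND (NOT x1 OR NOT x2)   [simplify]

(NOT x4 OR NOT x3) AND (NOT x4 OR x1) AND (NOT x4 OR NOT x2) AND (NOT x1 OR NOT x3) AND (NOT x1 OR NOT x2)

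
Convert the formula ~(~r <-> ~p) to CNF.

(~r | ~p) & (p | r)

~(~r <-> ~p)
≡ ~((~r -> ~p) & (~p -> ~r))
≡ ~((~~r | ~p) & (~p -> ~r))
≡ ~((~~r | ~p) & (~~p | ~r))
≡ ~(~~r | ~p) | ~(~~p | ~r)
≡ (~~~r & ~~p) | ~(~~p | ~r)
≡ (~r & ~~p) | ~(~~p | ~r)
≡ (~r & p) | ~(~~p | ~r)
≡ (~r & p) | (~~~p & ~~r)
≡ (~r & p) | (~p & ~~r)
≡ (~r & p) | (~p & r)
≡ (~r | ~p) & (~r | r) & (p | ~p) & (p | r)
≡ (~r | ~p) & (p | r)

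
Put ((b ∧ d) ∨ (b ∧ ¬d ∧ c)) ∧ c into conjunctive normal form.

((b ∧ d) ∨ (b ∧ ¬d ∧ c)) ∧ c
= (b ∨ b) ∧ (b ∨ ¬d) ∧ (b ∨ c) ∧ (d ∨ b) ∧ (d ∨ ¬d) ∧ (d ∨ c) ∧ c   [distribute ∨ over ∧]
= b ∧ c   [simplify]

b ∧ c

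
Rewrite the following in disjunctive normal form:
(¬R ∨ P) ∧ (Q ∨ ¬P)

(¬R ∧ Q) ∨ (¬R ∧ ¬P) ∨ (P ∧ Q)

(¬R ∨ P) ∧ (Q ∨ ¬P)
≡ (¬R ∧ Q) ∨ (¬R ∧ ¬P) ∨ (P ∧ Q) ∨ (P ∧ ¬P)
≡ (¬R ∧ Q) ∨ (¬R ∧ ¬P) ∨ (P ∧ Q)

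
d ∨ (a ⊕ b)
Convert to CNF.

(d ∨ a ∨ b) ∧ (d ∨ ¬a ∨ ¬b)

d ∨ (a ⊕ b)
⇔ d ∨ ((a ∨ b) ∧ ¬(a ∧ b))
⇔ d ∨ ((a ∨ b) ∧ (¬a ∨ ¬b))
⇔ (d ∨ a ∨ b) ∧ (d ∨ ¬a ∨ ¬b)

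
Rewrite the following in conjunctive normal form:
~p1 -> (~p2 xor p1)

p1 | ~p2

~p1 -> (~p2 xor p1)
≡ ~~p1 | (~p2 xor p1)   — eliminate ->
≡ ~~p1 | ((~p2 | p1) & ~(~p2 & p1))   — expand xor
≡ p1 | ((~p2 | p1) & ~(~p2 & p1))   — double negation
≡ p1 | ((~p2 | p1) & (~~p2 | ~p1))   — De Morgan
≡ p1 | ((~p2 | p1) & (p2 | ~p1))   — double negation
≡ (p1 | ~p2 | p1) & (p1 | p2 | ~p1)   — distribute | over &
≡ p1 | ~p2   — simplify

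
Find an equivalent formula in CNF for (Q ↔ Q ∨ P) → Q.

(Q ↔ Q ∨ P) → Q
≡ ¬(Q ↔ Q ∨ P) ∨ Q   [eliminate →]
≡ ¬((Q → Q ∨ P) ∧ (Q ∨ P → Q)) ∨ Q   [eliminate ↔]
≡ ¬((¬Q ∨ Q ∨ P) ∧ (Q ∨ P → Q)) ∨ Q   [eliminate →]
≡ ¬((¬Q ∨ Q ∨ P) ∧ (¬(Q ∨ P) ∨ Q)) ∨ Q   [eliminate →]
≡ ¬(¬Q ∨ Q ∨ P) ∨ ¬(¬(Q ∨ P) ∨ Q) ∨ Q   [De Morgan]
≡ ¬¬Q ∧ ¬Q ∧ ¬P ∨ ¬(¬(Q ∨ P) ∨ Q) ∨ Q   [De Morgan]
≡ Q ∧ ¬Q ∧ ¬P ∨ ¬(¬(Q ∨ P) ∨ Q) ∨ Q   [double negation]
≡ Q ∧ ¬Q ∧ ¬P ∨ ¬¬(Q ∨ P) ∧ ¬Q ∨ Q   [De Morgan]
≡ Q ∧ ¬Q ∧ ¬P ∨ (Q ∨ P) ∧ ¬Q ∨ Q   [double negation]
≡ (Q ∨ Q ∨ P ∨ Q) ∧ (Q ∨ ¬Q ∨ Q) ∧ (¬Q ∨ Q ∨ P ∨ Q) ∧ (¬Q ∨ ¬Q ∨ Q) ∧ (¬P ∨ Q ∨ P ∨ Q) ∧ (¬P ∨ ¬Q ∨ Q)   [distribute ∨ over ∧]
≡ Q ∨ P   [simplify]

Q ∨ P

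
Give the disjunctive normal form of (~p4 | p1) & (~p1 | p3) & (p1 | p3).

(~p4 | p1) & (~p1 | p3) & (p1 | p3)
⇔ (~p4 & ~p1 & p1) | (~p4 & ~p1 & p3) | (~p4 & p3 & p1) | (~p4 & p3 & p3) | (p1 & ~p1 & p1) | (p1 & ~p1 & p3) | (p1 & p3 & p1) | (p1 & p3 & p3)   (distribute & over |)
⇔ (~p4 & p3) | (p1 & p3)   (simplify)

(~p4 & p3) | (p1 & p3)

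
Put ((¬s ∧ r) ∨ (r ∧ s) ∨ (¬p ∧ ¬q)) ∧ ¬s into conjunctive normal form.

((¬s ∧ r) ∨ (r ∧ s) ∨ (¬p ∧ ¬q)) ∧ ¬s
≡ (¬s ∨ r ∨ ¬p) ∧ (¬s ∨ r ∨ ¬q) ∧ (¬s ∨ s ∨ ¬p) ∧ (¬s ∨ s ∨ ¬q) ∧ (r ∨ r ∨ ¬p) ∧ (r ∨ r ∨ ¬q) ∧ (r ∨ s ∨ ¬p) ∧ (r ∨ s ∨ ¬q) ∧ ¬s   [distribute ∨ over ∧]
≡ (r ∨ ¬p) ∧ (r ∨ ¬q) ∧ ¬s   [simplify]

(r ∨ ¬p) ∧ (r ∨ ¬q) ∧ ¬s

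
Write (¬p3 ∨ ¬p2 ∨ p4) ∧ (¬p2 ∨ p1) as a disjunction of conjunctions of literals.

(¬p3 ∨ ¬p2 ∨ p4) ∧ (¬p2 ∨ p1)
= (¬p3 ∧ ¬p2) ∨ (¬p3 ∧ p1) ∨ (¬p2 ∧ ¬p2) ∨ (¬p2 ∧ p1) ∨ (p4 ∧ ¬p2) ∨ (p4 ∧ p1)   — distribute ∧ over ∨
= (¬p3 ∧ p1) ∨ ¬p2 ∨ (p4 ∧ p1)   — simplify

(¬p3 ∧ p1) ∨ ¬p2 ∨ (p4 ∧ p1)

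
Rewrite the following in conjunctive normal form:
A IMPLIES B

A IMPLIES B
⇔ NOT A OR B

NOT A OR B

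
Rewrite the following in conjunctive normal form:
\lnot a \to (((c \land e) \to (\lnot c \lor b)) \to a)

(a \lor c) \land (a \lor e) \land (a \lor \lnot b)

\lnot a \to (((c \land e) \to (\lnot c \lor b)) \to a)
= \lnot \lnot a \lor (((c \land e) \to (\lnot c \lor b)) \to a)   [eliminate \to]
= \lnot \lnot a \lor \lnot ((c \land e) \to (\lnot c \lor b)) \lor a   [eliminate \to]
= \lnot \lnot a \lor \lnot (\lnot (c \land e) \lor \lnot c \lor b) \lor a   [eliminate \to]
= a \lor \lnot (\lnot (c \land e) \lor \lnot c \lor b) \lor a   [double negation]
= a \lor (\lnot \lnot (c \land e) \land \lnot \lnot c \land \lnot b) \lor a   [De Morgan]
= a \lor (c \land e \land \lnot \lnot c \land \lnot b) \lor a   [double negation]
= a \lor (c \land e \land c \land \lnot b) \lor a   [double negation]
= (a \lor c \lor a) \land (a \lor e \lor a) \land (a \lor c \lor a) \land (a \lor \lnot b \lor a)   [distribute \lor over \land]
= (a \lor c) \land (a \lor e) \land (a \lor \lnot b)   [simplify]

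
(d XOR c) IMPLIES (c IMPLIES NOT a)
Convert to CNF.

(d XOR c) IMPLIES (c IMPLIES NOT a)
≡ NOT (d XOR c) OR (c IMPLIES NOT a)   [eliminate IMPLIES]
≡ NOT ((d OR c) AND NOT (d AND c)) OR (c IMPLIES NOT a)   [expand XOR]
≡ NOT ((d OR c) AND NOT (d AND c)) OR NOT c OR NOT a   [eliminate IMPLIES]
≡ NOT (d OR c) OR NOT NOT (d AND c) OR NOT c OR NOT a   [De Morgan]
≡ (NOT d AND NOT c) OR NOT NOT (d AND c) OR NOT c OR NOT a   [De Morgan]
≡ (NOT d AND NOT c) OR (d AND c) OR NOT c OR NOT a   [double negation]
≡ (NOT d OR d OR NOT c OR NOT a) AND (NOT d OR c OR NOT c OR NOT a) AND (NOT c OR d OR NOT c OR NOT a) AND (NOT c OR c OR NOT c OR NOT a)   [distribute OR over AND]
≡ NOT c OR d OR NOT a   [simplify]

NOT c OR d OR NOT a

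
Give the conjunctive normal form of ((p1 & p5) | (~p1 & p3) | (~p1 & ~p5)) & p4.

((p1 & p5) | (~p1 & p3) | (~p1 & ~p5)) & p4
≡ (p1 | ~p1 | ~p1) & (p1 | ~p1 | ~p5) & (p1 | p3 | ~p1) & (p1 | p3 | ~p5) & (p5 | ~p1 | ~p1) & (p5 | ~p1 | ~p5) & (p5 | p3 | ~p1) & (p5 | p3 | ~p5) & p4   (distribute | over &)
≡ (p1 | p3 | ~p5) & (p5 | ~p1) & p4   (simplify)

(p1 | p3 | ~p5) & (p5 | ~p1) & p4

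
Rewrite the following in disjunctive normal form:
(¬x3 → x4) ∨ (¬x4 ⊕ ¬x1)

(¬x3 → x4) ∨ (¬x4 ⊕ ¬x1)
⇔ ¬¬x3 ∨ x4 ∨ (¬x4 ⊕ ¬x1)   — eliminate →
⇔ ¬¬x3 ∨ x4 ∨ (¬x4 ∧ ¬¬x1) ∨ (¬¬x4 ∧ ¬x1)   — expand ⊕
⇔ x3 ∨ x4 ∨ (¬x4 ∧ ¬¬x1) ∨ (¬¬x4 ∧ ¬x1)   — double negation
⇔ x3 ∨ x4 ∨ (¬x4 ∧ x1) ∨ (¬¬x4 ∧ ¬x1)   — double negation
⇔ x3 ∨ x4 ∨ (¬x4 ∧ x1) ∨ (x4 ∧ ¬x1)   — double negation
⇔ x3 ∨ x4 ∨ (¬x4 ∧ x1)   — simplify

x3 ∨ x4 ∨ (¬x4 ∧ x1)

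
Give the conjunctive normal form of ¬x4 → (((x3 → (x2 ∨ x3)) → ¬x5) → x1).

x4 ∨ x5 ∨ x1

¬x4 → (((x3 → (x2 ∨ x3)) → ¬x5) → x1)
⇔ ¬¬x4 ∨ (((x3 → (x2 ∨ x3)) → ¬x5) → x1)   — eliminate →
⇔ ¬¬x4 ∨ ¬((x3 → (x2 ∨ x3)) → ¬x5) ∨ x1   — eliminate →
⇔ ¬¬x4 ∨ ¬(¬(x3 → (x2 ∨ x3)) ∨ ¬x5) ∨ x1   — eliminate →
⇔ ¬¬x4 ∨ ¬(¬(¬x3 ∨ x2 ∨ x3) ∨ ¬x5) ∨ x1   — eliminate →
⇔ x4 ∨ ¬(¬(¬x3 ∨ x2 ∨ x3) ∨ ¬x5) ∨ x1   — double negation
⇔ x4 ∨ (¬¬(¬x3 ∨ x2 ∨ x3) ∧ ¬¬x5) ∨ x1   — De Morgan
⇔ x4 ∨ ((¬x3 ∨ x2 ∨ x3) ∧ ¬¬x5) ∨ x1   — double negation
⇔ x4 ∨ ((¬x3 ∨ x2 ∨ x3) ∧ x5) ∨ x1   — double negation
⇔ (x4 ∨ ¬x3 ∨ x2 ∨ x3 ∨ x1) ∧ (x4 ∨ x5 ∨ x1)   — distribute ∨ over ∧
⇔ x4 ∨ x5 ∨ x1   — simplify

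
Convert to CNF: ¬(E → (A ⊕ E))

E ∧ (¬E ∨ A)

¬(E → (A ⊕ E))
≡ ¬(¬E ∨ (A ⊕ E))   [eliminate →]
≡ ¬(¬E ∨ ((A ∨ E) ∧ ¬(A ∧ E)))   [expand ⊕]
≡ ¬¬E ∧ ¬((A ∨ E) ∧ ¬(A ∧ E))   [De Morgan]
≡ E ∧ ¬((A ∨ E) ∧ ¬(A ∧ E))   [double negation]
≡ E ∧ (¬(A ∨ E) ∨ ¬¬(A ∧ E))   [De Morgan]
≡ E ∧ ((¬A ∧ ¬E) ∨ ¬¬(A ∧ E))   [De Morgan]
≡ E ∧ ((¬A ∧ ¬E) ∨ (A ∧ E))   [double negation]
≡ E ∧ (¬A ∨ A) ∧ (¬A ∨ E) ∧ (¬E ∨ A) ∧ (¬E ∨ E)   [distribute ∨ over ∧]
≡ E ∧ (¬E ∨ A)   [simplify]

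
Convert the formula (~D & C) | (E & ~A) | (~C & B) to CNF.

(~D & C) | (E & ~A) | (~C & B)
⇔ (~D | E | ~C) & (~D | E | B) & (~D | ~A | ~C) & (~D | ~A | B) & (C | E | ~C) & (C | E | B) & (C | ~A | ~C) & (C | ~A | B)   (distribute | over &)
⇔ (~D | E | ~C) & (~D | E | B) & (~D | ~A | ~C) & (~D | ~A | B) & (C | E | B) & (C | ~A | B)   (simplify)

(~D | E | ~C) & (~D | E | B) & (~D | ~A | ~C) & (~D | ~A | B) & (C | E | B) & (C | ~A | B)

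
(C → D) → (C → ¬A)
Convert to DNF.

(C ∧ ¬D) ∨ ¬C ∨ ¬A

(C → D) → (C → ¬A)
= ¬(C → D) ∨ (C → ¬A)
= ¬(¬C ∨ D) ∨ (C → ¬A)
= ¬(¬C ∨ D) ∨ ¬C ∨ ¬A
= (¬¬C ∧ ¬D) ∨ ¬C ∨ ¬A
= (C ∧ ¬D) ∨ ¬C ∨ ¬A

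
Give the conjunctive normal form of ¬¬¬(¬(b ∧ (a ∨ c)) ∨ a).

¬¬¬(¬(b ∧ (a ∨ c)) ∨ a)
≡ ¬(¬(b ∧ (a ∨ c)) ∨ a)   — double negation
≡ ¬¬(b ∧ (a ∨ c)) ∧ ¬a   — De Morgan
≡ b ∧ (a ∨ c) ∧ ¬a   — double negation

b ∧ (a ∨ c) ∧ ¬a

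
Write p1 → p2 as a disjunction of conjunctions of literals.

p1 → p2
≡ ¬p1 ∨ p2   [eliminate →]

¬p1 ∨ p2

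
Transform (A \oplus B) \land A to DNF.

(A \oplus B) \land A
= ((A \land \lnot B) \lor (\lnot A \land B)) \land A   [expand \oplus]
= (A \land \lnot B \land A) \lor (\lnot A \land B \land A)   [distribute \land over \lor]
= A \land \lnot B   [simplify]

A \land \lnot B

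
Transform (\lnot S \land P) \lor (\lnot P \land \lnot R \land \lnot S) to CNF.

(\lnot S \land P) \lor (\lnot P \land \lnot R \land \lnot S)
≡ (\lnot S \lor \lnot P) \land (\lnot S \lor \lnot R) \land (\lnot S \lor \lnot S) \land (P \lor \lnot P) \land (P \lor \lnot R) \land (P \lor \lnot S)   [distribute \lor over \land]
≡ \lnot S \land (P \lor \lnot R)   [simplify]

\lnot S \land (P \lor \lnot R)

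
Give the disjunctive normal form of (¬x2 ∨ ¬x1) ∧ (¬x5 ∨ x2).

(¬x2 ∧ ¬x5) ∨ (¬x1 ∧ ¬x5) ∨ (¬x1 ∧ x2)

(¬x2 ∨ ¬x1) ∧ (¬x5 ∨ x2)
⇔ (¬x2 ∧ ¬x5) ∨ (¬x2 ∧ x2) ∨ (¬x1 ∧ ¬x5) ∨ (¬x1 ∧ x2)   — distribute ∧ over ∨
⇔ (¬x2 ∧ ¬x5) ∨ (¬x1 ∧ ¬x5) ∨ (¬x1 ∧ x2)   — simplify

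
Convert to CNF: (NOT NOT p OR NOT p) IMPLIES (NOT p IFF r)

(NOT p OR NOT r) AND (p OR r)

(NOT NOT p OR NOT p) IMPLIES (NOT p IFF r)
= NOT (NOT NOT p OR NOT p) OR (NOT p IFF r)   [eliminate IMPLIES]
= NOT (NOT NOT p OR NOT p) OR ((NOT p IMPLIES r) AND (r IMPLIES NOT p))   [eliminate IFF]
= NOT (NOT NOT p OR NOT p) OR ((NOT NOT p OR r) AND (r IMPLIES NOT p))   [eliminate IMPLIES]
= NOT (NOT NOT p OR NOT p) OR ((NOT NOT p OR r) AND (NOT r OR NOT p))   [eliminate IMPLIES]
= (NOT NOT NOT p AND NOT NOT p) OR ((NOT NOT p OR r) AND (NOT r OR NOT p))   [De Morgan]
= (NOT p AND NOT NOT p) OR ((NOT NOT p OR r) AND (NOT r OR NOT p))   [double negation]
= (NOT p AND p) OR ((NOT NOT p OR r) AND (NOT r OR NOT p))   [double negation]
= (NOT p AND p) OR ((p OR r) AND (NOT r OR NOT p))   [double negation]
= (NOT p OR p OR r) AND (NOT p OR NOT r OR NOT p) AND (p OR p OR r) AND (p OR NOT r OR NOT p)   [distribute OR over AND]
= (NOT p OR NOT r) AND (p OR r)   [simplify]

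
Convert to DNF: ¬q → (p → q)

¬q → (p → q)
⇔ ¬¬q ∨ (p → q)   (eliminate →)
⇔ ¬¬q ∨ ¬p ∨ q   (eliminate →)
⇔ q ∨ ¬p ∨ q   (double negation)
⇔ q ∨ ¬p   (simplify)

q ∨ ¬p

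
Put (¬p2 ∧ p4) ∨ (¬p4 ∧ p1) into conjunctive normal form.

(¬p2 ∧ p4) ∨ (¬p4 ∧ p1)
≡ (¬p2 ∨ ¬p4) ∧ (¬p2 ∨ p1) ∧ (p4 ∨ ¬p4) ∧ (p4 ∨ p1)   — distribute ∨ over ∧
≡ (¬p2 ∨ ¬p4) ∧ (¬p2 ∨ p1) ∧ (p4 ∨ p1)   — simplify

(¬p2 ∨ ¬p4) ∧ (¬p2 ∨ p1) ∧ (p4 ∨ p1)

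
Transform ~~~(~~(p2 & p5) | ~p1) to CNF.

~~~(~~(p2 & p5) | ~p1)
≡ ~(~~(p2 & p5) | ~p1)   [double negation]
≡ ~~~(p2 & p5) & ~~p1   [De Morgan]
≡ ~(p2 & p5) & ~~p1   [double negation]
≡ (~p2 | ~p5) & ~~p1   [De Morgan]
≡ (~p2 | ~p5) & p1   [double negation]

(~p2 | ~p5) & p1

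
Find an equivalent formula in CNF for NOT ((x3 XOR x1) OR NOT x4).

NOT ((x3 XOR x1) OR NOT x4)
≡ NOT (((x3 OR x1) AND NOT (x3 AND x1)) OR NOT x4)   — expand XOR
≡ NOT ((x3 OR x1) AND NOT (x3 AND x1)) AND NOT NOT x4   — De Morgan
≡ (NOT (x3 OR x1) OR NOT NOT (x3 AND x1)) AND NOT NOT x4   — De Morgan
≡ ((NOT x3 AND NOT x1) OR NOT NOT (x3 AND x1)) AND NOT NOT x4   — De Morgan
≡ ((NOT x3 AND NOT x1) OR (x3 AND x1)) AND NOT NOT x4   — double negation
≡ ((NOT x3 AND NOT x1) OR (x3 AND x1)) AND x4   — double negation
≡ (NOT x3 OR x3) AND (NOT x3 OR x1) AND (NOT x1 OR x3) AND (NOT x1 OR x1) AND x4   — distribute OR over AND
≡ (NOT x3 OR x1) AND (NOT x1 OR x3) AND x4   — simplify

(NOT x3 OR x1) AND (NOT x1 OR x3) AND x4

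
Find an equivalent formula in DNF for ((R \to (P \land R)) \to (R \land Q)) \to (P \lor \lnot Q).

((R \to (P \land R)) \to (R \land Q)) \to (P \lor \lnot Q)
⇔ \lnot ((R \to (P \land R)) \to (R \land Q)) \lor P \lor \lnot Q   (eliminate \to)
⇔ \lnot (\lnot (R \to (P \land R)) \lor (R \land Q)) \lor P \lor \lnot Q   (eliminate \to)
⇔ \lnot (\lnot (\lnot R \lor (P \land R)) \lor (R \land Q)) \lor P \lor \lnot Q   (eliminate \to)
⇔ (\lnot \lnot (\lnot R \lor (P \land R)) \land \lnot (R \land Q)) \lor P \lor \lnot Q   (De Morgan)
⇔ ((\lnot R \lor (P \land R)) \land \lnot (R \land Q)) \lor P \lor \lnot Q   (double negation)
⇔ ((\lnot R \lor (P \land R)) \land (\lnot R \lor \lnot Q)) \lor P \lor \lnot Q   (De Morgan)
⇔ (\lnot R \land \lnot R) \lor (\lnot R \land \lnot Q) \lor (P \land R \land \lnot R) \lor (P \land R \land \lnot Q) \lor P \lor \lnot Q   (distribute \land over \lor)
⇔ \lnot R \lor P \lor \lnot Q   (simplify)

\lnot R \lor P \lor \lnot Q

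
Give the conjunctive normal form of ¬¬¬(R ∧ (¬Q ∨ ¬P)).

(¬R ∨ Q) ∧ (¬R ∨ P)

¬¬¬(R ∧ (¬Q ∨ ¬P))
⇔ ¬(R ∧ (¬Q ∨ ¬P))   — double negation
⇔ ¬R ∨ ¬(¬Q ∨ ¬P)   — De Morgan
⇔ ¬R ∨ (¬¬Q ∧ ¬¬P)   — De Morgan
⇔ ¬R ∨ (Q ∧ ¬¬P)   — double negation
⇔ ¬R ∨ (Q ∧ P)   — double negation
⇔ (¬R ∨ Q) ∧ (¬R ∨ P)   — distribute ∨ over ∧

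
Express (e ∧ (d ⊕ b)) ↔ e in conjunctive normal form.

(e ∧ (d ⊕ b)) ↔ e
⇔ ((e ∧ (d ⊕ b)) → e) ∧ (e → (e ∧ (d ⊕ b)))   — eliminate ↔
⇔ (¬(e ∧ (d ⊕ b)) ∨ e) ∧ (e → (e ∧ (d ⊕ b)))   — eliminate →
⇔ (¬(e ∧ (d ∨ b) ∧ ¬(d ∧ b)) ∨ e) ∧ (e → (e ∧ (d ⊕ b)))   — expand ⊕
⇔ (¬(e ∧ (d ∨ b) ∧ ¬(d ∧ b)) ∨ e) ∧ (¬e ∨ (e ∧ (d ⊕ b)))   — eliminate →
⇔ (¬(e ∧ (d ∨ b) ∧ ¬(d ∧ b)) ∨ e) ∧ (¬e ∨ (e ∧ (d ∨ b) ∧ ¬(d ∧ b)))   — expand ⊕
⇔ (¬e ∨ ¬(d ∨ b) ∨ ¬¬(d ∧ b) ∨ e) ∧ (¬e ∨ (e ∧ (d ∨ b) ∧ ¬(d ∧ b)))   — De Morgan
⇔ (¬e ∨ (¬d ∧ ¬b) ∨ ¬¬(d ∧ b) ∨ e) ∧ (¬e ∨ (e ∧ (d ∨ b) ∧ ¬(d ∧ b)))   — De Morgan
⇔ (¬e ∨ (¬d ∧ ¬b) ∨ (d ∧ b) ∨ e) ∧ (¬e ∨ (e ∧ (d ∨ b) ∧ ¬(d ∧ b)))   — double negation
⇔ (¬e ∨ (¬d ∧ ¬b) ∨ (d ∧ b) ∨ e) ∧ (¬e ∨ (e ∧ (d ∨ b) ∧ (¬d ∨ ¬b)))   — De Morgan
⇔ (¬e ∨ ¬d ∨ d ∨ e) ∧ (¬e ∨ ¬d ∨ b ∨ e) ∧ (¬e ∨ ¬b ∨ d ∨ e) ∧ (¬e ∨ ¬b ∨ b ∨ e) ∧ (¬e ∨ e) ∧ (¬e ∨ d ∨ b) ∧ (¬e ∨ ¬d ∨ ¬b)   — distribute ∨ over ∧
⇔ (¬e ∨ d ∨ b) ∧ (¬e ∨ ¬d ∨ ¬b)   — simplify

(¬e ∨ d ∨ b) ∧ (¬e ∨ ¬d ∨ ¬b)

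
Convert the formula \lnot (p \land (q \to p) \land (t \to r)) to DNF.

\lnot p \lor t \land \lnot r

\lnot (p \land (q \to p) \land (t \to r))
⇔ \lnot (p \land (\lnot q \lor p) \land (t \to r))   (eliminate \to)
⇔ \lnot (p \land (\lnot q \lor p) \land (\lnot t \lor r))   (eliminate \to)
⇔ \lnot p \lor \lnot (\lnot q \lor p) \lor \lnot (\lnot t \lor r)   (De Morgan)
⇔ \lnot p \lor \lnot \lnot q \land \lnot p \lor \lnot (\lnot t \lor r)   (De Morgan)
⇔ \lnot p \lor q \land \lnot p \lor \lnot (\lnot t \lor r)   (double negation)
⇔ \lnot p \lor q \land \lnot p \lor \lnot \lnot t \land \lnot r   (De Morgan)
⇔ \lnot p \lor q \land \lnot p \lor t \land \lnot r   (double negation)
⇔ \lnot p \lor t \land \lnot r   (simplify)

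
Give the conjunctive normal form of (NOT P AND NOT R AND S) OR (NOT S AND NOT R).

(NOT P AND NOT R AND S) OR (NOT S AND NOT R)
≡ (NOT P OR NOT S) AND (NOT P OR NOT R) AND (NOT R OR NOT S) AND (NOT R OR NOT R) AND (S OR NOT S) AND (S OR NOT R)   [distribute OR over AND]
≡ (NOT P OR NOT S) AND NOT R   [simplify]

(NOT P OR NOT S) AND NOT R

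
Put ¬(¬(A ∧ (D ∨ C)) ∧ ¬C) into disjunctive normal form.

¬(¬(A ∧ (D ∨ C)) ∧ ¬C)
≡ ¬¬(A ∧ (D ∨ C)) ∨ ¬¬C   [De Morgan]
≡ A ∧ (D ∨ C) ∨ ¬¬C   [double negation]
≡ A ∧ (D ∨ C) ∨ C   [double negation]
≡ A ∧ D ∨ A ∧ C ∨ C   [distribute ∧ over ∨]
≡ A ∧ D ∨ C   [simplify]

A ∧ D ∨ C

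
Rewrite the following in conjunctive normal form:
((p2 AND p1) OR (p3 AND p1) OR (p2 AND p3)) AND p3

((p2 AND p1) OR (p3 AND p1) OR (p2 AND p3)) AND p3
⇔ (p2 OR p3 OR p2) AND (p2 OR p3 OR p3) AND (p2 OR p1 OR p2) AND (p2 OR p1 OR p3) AND (p1 OR p3 OR p2) AND (p1 OR p3 OR p3) AND (p1 OR p1 OR p2) AND (p1 OR p1 OR p3) AND p3   — distribute OR over AND
⇔ (p2 OR p1) AND p3   — simplify

(p2 OR p1) AND p3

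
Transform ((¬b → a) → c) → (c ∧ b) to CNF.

(b ∨ a) ∧ (¬c ∨ b)

((¬b → a) → c) → (c ∧ b)
≡ ¬((¬b → a) → c) ∨ (c ∧ b)   [eliminate →]
≡ ¬(¬(¬b → a) ∨ c) ∨ (c ∧ b)   [eliminate →]
≡ ¬(¬(¬¬b ∨ a) ∨ c) ∨ (c ∧ b)   [eliminate →]
≡ (¬¬(¬¬b ∨ a) ∧ ¬c) ∨ (c ∧ b)   [De Morgan]
≡ ((¬¬b ∨ a) ∧ ¬c) ∨ (c ∧ b)   [double negation]
≡ ((b ∨ a) ∧ ¬c) ∨ (c ∧ b)   [double negation]
≡ (b ∨ a ∨ c) ∧ (b ∨ a ∨ b) ∧ (¬c ∨ c) ∧ (¬c ∨ b)   [distribute ∨ over ∧]
≡ (b ∨ a) ∧ (¬c ∨ b)   [simplify]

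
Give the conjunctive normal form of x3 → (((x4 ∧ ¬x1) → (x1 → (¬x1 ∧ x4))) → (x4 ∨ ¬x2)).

¬x3 ∨ x4 ∨ ¬x2

x3 → (((x4 ∧ ¬x1) → (x1 → (¬x1 ∧ x4))) → (x4 ∨ ¬x2))
⇔ ¬x3 ∨ (((x4 ∧ ¬x1) → (x1 → (¬x1 ∧ x4))) → (x4 ∨ ¬x2))
⇔ ¬x3 ∨ ¬((x4 ∧ ¬x1) → (x1 → (¬x1 ∧ x4))) ∨ x4 ∨ ¬x2
⇔ ¬x3 ∨ ¬(¬(x4 ∧ ¬x1) ∨ (x1 → (¬x1 ∧ x4))) ∨ x4 ∨ ¬x2
⇔ ¬x3 ∨ ¬(¬(x4 ∧ ¬x1) ∨ ¬x1 ∨ (¬x1 ∧ x4)) ∨ x4 ∨ ¬x2
⇔ ¬x3 ∨ (¬¬(x4 ∧ ¬x1) ∧ ¬¬x1 ∧ ¬(¬x1 ∧ x4)) ∨ x4 ∨ ¬x2
⇔ ¬x3 ∨ (x4 ∧ ¬x1 ∧ ¬¬x1 ∧ ¬(¬x1 ∧ x4)) ∨ x4 ∨ ¬x2
⇔ ¬x3 ∨ (x4 ∧ ¬x1 ∧ x1 ∧ ¬(¬x1 ∧ x4)) ∨ x4 ∨ ¬x2
⇔ ¬x3 ∨ (x4 ∧ ¬x1 ∧ x1 ∧ (¬¬x1 ∨ ¬x4)) ∨ x4 ∨ ¬x2
⇔ ¬x3 ∨ (x4 ∧ ¬x1 ∧ x1 ∧ (x1 ∨ ¬x4)) ∨ x4 ∨ ¬x2
⇔ (¬x3 ∨ x4 ∨ x4 ∨ ¬x2) ∧ (¬x3 ∨ ¬x1 ∨ x4 ∨ ¬x2) ∧ (¬x3 ∨ x1 ∨ x4 ∨ ¬x2) ∧ (¬x3 ∨ x1 ∨ ¬x4 ∨ x4 ∨ ¬x2)
⇔ ¬x3 ∨ x4 ∨ ¬x2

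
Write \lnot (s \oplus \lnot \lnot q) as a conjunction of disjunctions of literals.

\lnot (s \oplus \lnot \lnot q)
= \lnot ((s \lor \lnot \lnot q) \land \lnot (s \land \lnot \lnot q))   [expand \oplus]
= \lnot (s \lor \lnot \lnot q) \lor \lnot \lnot (s \land \lnot \lnot q)   [De Morgan]
= (\lnot s \land \lnot \lnot \lnot q) \lor \lnot \lnot (s \land \lnot \lnot q)   [De Morgan]
= (\lnot s \land \lnot q) \lor \lnot \lnot (s \land \lnot \lnot q)   [double negation]
= (\lnot s \land \lnot q) \lor (s \land \lnot \lnot q)   [double negation]
= (\lnot s \land \lnot q) \lor (s \land q)   [double negation]
= (\lnot s \lor s) \land (\lnot s \lor q) \land (\lnot q \lor s) \land (\lnot q \lor q)   [distribute \lor over \land]
= (\lnot s \lor q) \land (\lnot q \lor s)   [simplify]

(\lnot s \lor q) \land (\lnot q \lor s)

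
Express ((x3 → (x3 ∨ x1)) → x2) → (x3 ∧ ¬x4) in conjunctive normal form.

(¬x2 ∨ x3) ∧ (¬x2 ∨ ¬x4)

((x3 → (x3 ∨ x1)) → x2) → (x3 ∧ ¬x4)
≡ ¬((x3 → (x3 ∨ x1)) → x2) ∨ (x3 ∧ ¬x4)   — eliminate →
≡ ¬(¬(x3 → (x3 ∨ x1)) ∨ x2) ∨ (x3 ∧ ¬x4)   — eliminate →
≡ ¬(¬(¬x3 ∨ x3 ∨ x1) ∨ x2) ∨ (x3 ∧ ¬x4)   — eliminate →
≡ (¬¬(¬x3 ∨ x3 ∨ x1) ∧ ¬x2) ∨ (x3 ∧ ¬x4)   — De Morgan
≡ ((¬x3 ∨ x3 ∨ x1) ∧ ¬x2) ∨ (x3 ∧ ¬x4)   — double negation
≡ (¬x3 ∨ x3 ∨ x1 ∨ x3) ∧ (¬x3 ∨ x3 ∨ x1 ∨ ¬x4) ∧ (¬x2 ∨ x3) ∧ (¬x2 ∨ ¬x4)   — distribute ∨ over ∧
≡ (¬x2 ∨ x3) ∧ (¬x2 ∨ ¬x4)   — simplify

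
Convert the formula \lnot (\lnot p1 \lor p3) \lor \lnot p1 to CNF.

\lnot (\lnot p1 \lor p3) \lor \lnot p1
≡ (\lnot \lnot p1 \land \lnot p3) \lor \lnot p1
≡ (p1 \land \lnot p3) \lor \lnot p1
≡ (p1 \lor \lnot p1) \land (\lnot p3 \lor \lnot p1)
≡ \lnot p3 \lor \lnot p1

\lnot p3 \lor \lnot p1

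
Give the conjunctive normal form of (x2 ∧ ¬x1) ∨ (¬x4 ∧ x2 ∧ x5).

(x2 ∧ ¬x1) ∨ (¬x4 ∧ x2 ∧ x5)
⇔ (x2 ∨ ¬x4) ∧ (x2 ∨ x2) ∧ (x2 ∨ x5) ∧ (¬x1 ∨ ¬x4) ∧ (¬x1 ∨ x2) ∧ (¬x1 ∨ x5)   [distribute ∨ over ∧]
⇔ x2 ∧ (¬x1 ∨ ¬x4) ∧ (¬x1 ∨ x5)   [simplify]

x2 ∧ (¬x1 ∨ ¬x4) ∧ (¬x1 ∨ x5)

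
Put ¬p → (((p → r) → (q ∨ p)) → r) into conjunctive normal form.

p ∨ ¬q ∨ r

¬p → (((p → r) → (q ∨ p)) → r)
= ¬¬p ∨ (((p → r) → (q ∨ p)) → r)   [eliminate →]
= ¬¬p ∨ ¬((p → r) → (q ∨ p)) ∨ r   [eliminate →]
= ¬¬p ∨ ¬(¬(p → r) ∨ q ∨ p) ∨ r   [eliminate →]
= ¬¬p ∨ ¬(¬(¬p ∨ r) ∨ q ∨ p) ∨ r   [eliminate →]
= p ∨ ¬(¬(¬p ∨ r) ∨ q ∨ p) ∨ r   [double negation]
= p ∨ (¬¬(¬p ∨ r) ∧ ¬q ∧ ¬p) ∨ r   [De Morgan]
= p ∨ ((¬p ∨ r) ∧ ¬q ∧ ¬p) ∨ r   [double negation]
= (p ∨ ¬p ∨ r ∨ r) ∧ (p ∨ ¬q ∨ r) ∧ (p ∨ ¬p ∨ r)   [distribute ∨ over ∧]
= p ∨ ¬q ∨ r   [simplify]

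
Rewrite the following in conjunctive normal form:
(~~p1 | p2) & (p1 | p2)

(~~p1 | p2) & (p1 | p2)
≡ (p1 | p2) & (p1 | p2)   [double negation]
≡ p1 | p2   [simplify]

p1 | p2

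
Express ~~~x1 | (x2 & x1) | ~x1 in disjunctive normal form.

~~~x1 | (x2 & x1) | ~x1
⇔ ~x1 | (x2 & x1) | ~x1   — double negation
⇔ ~x1 | (x2 & x1)   — simplify

~x1 | (x2 & x1)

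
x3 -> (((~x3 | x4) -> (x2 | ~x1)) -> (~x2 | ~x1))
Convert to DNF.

x3 -> (((~x3 | x4) -> (x2 | ~x1)) -> (~x2 | ~x1))
⇔ ~x3 | (((~x3 | x4) -> (x2 | ~x1)) -> (~x2 | ~x1))   — eliminate ->
⇔ ~x3 | ~((~x3 | x4) -> (x2 | ~x1)) | ~x2 | ~x1   — eliminate ->
⇔ ~x3 | ~(~(~x3 | x4) | x2 | ~x1) | ~x2 | ~x1   — eliminate ->
⇔ ~x3 | (~~(~x3 | x4) & ~x2 & ~~x1) | ~x2 | ~x1   — De Morgan
⇔ ~x3 | ((~x3 | x4) & ~x2 & ~~x1) | ~x2 | ~x1   — double negation
⇔ ~x3 | ((~x3 | x4) & ~x2 & x1) | ~x2 | ~x1   — double negation
⇔ ~x3 | (~x3 & ~x2 & x1) | (x4 & ~x2 & x1) | ~x2 | ~x1   — distribute & over |
⇔ ~x3 | ~x2 | ~x1   — simplify

~x3 | ~x2 | ~x1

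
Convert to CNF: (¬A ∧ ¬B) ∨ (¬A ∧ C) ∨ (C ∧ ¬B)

(¬A ∨ C) ∧ (¬A ∨ ¬B) ∧ (¬B ∨ C)

(¬A ∧ ¬B) ∨ (¬A ∧ C) ∨ (C ∧ ¬B)
⇔ (¬A ∨ ¬A ∨ C) ∧ (¬A ∨ ¬A ∨ ¬B) ∧ (¬A ∨ C ∨ C) ∧ (¬A ∨ C ∨ ¬B) ∧ (¬B ∨ ¬A ∨ C) ∧ (¬B ∨ ¬A ∨ ¬B) ∧ (¬B ∨ C ∨ C) ∧ (¬B ∨ C ∨ ¬B)
⇔ (¬A ∨ C) ∧ (¬A ∨ ¬B) ∧ (¬B ∨ C)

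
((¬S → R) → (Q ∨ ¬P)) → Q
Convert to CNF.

(S ∨ R ∨ Q) ∧ (P ∨ Q)

((¬S → R) → (Q ∨ ¬P)) → Q
⇔ ¬((¬S → R) → (Q ∨ ¬P)) ∨ Q
⇔ ¬(¬(¬S → R) ∨ Q ∨ ¬P) ∨ Q
⇔ ¬(¬(¬¬S ∨ R) ∨ Q ∨ ¬P) ∨ Q
⇔ (¬¬(¬¬S ∨ R) ∧ ¬Q ∧ ¬¬P) ∨ Q
⇔ ((¬¬S ∨ R) ∧ ¬Q ∧ ¬¬P) ∨ Q
⇔ ((S ∨ R) ∧ ¬Q ∧ ¬¬P) ∨ Q
⇔ ((S ∨ R) ∧ ¬Q ∧ P) ∨ Q
⇔ (S ∨ R ∨ Q) ∧ (¬Q ∨ Q) ∧ (P ∨ Q)
⇔ (S ∨ R ∨ Q) ∧ (P ∨ Q)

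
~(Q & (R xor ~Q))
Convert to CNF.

~(Q & (R xor ~Q))
⇔ ~(Q & (R | ~Q) & ~(R & ~Q))
⇔ ~Q | ~(R | ~Q) | ~~(R & ~Q)
⇔ ~Q | (~R & ~~Q) | ~~(R & ~Q)
⇔ ~Q | (~R & Q) | ~~(R & ~Q)
⇔ ~Q | (~R & Q) | (R & ~Q)
⇔ (~Q | ~R | R) & (~Q | ~R | ~Q) & (~Q | Q | R) & (~Q | Q | ~Q)
⇔ ~Q | ~R

~Q | ~R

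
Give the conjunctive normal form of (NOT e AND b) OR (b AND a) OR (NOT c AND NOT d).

(NOT e AND b) OR (b AND a) OR (NOT c AND NOT d)
≡ (NOT e OR b OR NOT c) AND (NOT e OR b OR NOT d) AND (NOT e OR a OR NOT c) AND (NOT e OR a OR NOT d) AND (b OR b OR NOT c) AND (b OR b OR NOT d) AND (b OR a OR NOT c) AND (b OR a OR NOT d)   (distribute OR over AND)
≡ (NOT e OR a OR NOT c) AND (NOT e OR a OR NOT d) AND (b OR NOT c) AND (b OR NOT d)   (simplify)

(NOT e OR a OR NOT c) AND (NOT e OR a OR NOT d) AND (b OR NOT c) AND (b OR NOT d)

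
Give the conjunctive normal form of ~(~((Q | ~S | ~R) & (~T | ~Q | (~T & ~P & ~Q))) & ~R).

~(~((Q | ~S | ~R) & (~T | ~Q | (~T & ~P & ~Q))) & ~R)
≡ ~~((Q | ~S | ~R) & (~T | ~Q | (~T & ~P & ~Q))) | ~~R   [De Morgan]
≡ ((Q | ~S | ~R) & (~T | ~Q | (~T & ~P & ~Q))) | ~~R   [double negation]
≡ ((Q | ~S | ~R) & (~T | ~Q | (~T & ~P & ~Q))) | R   [double negation]
≡ (Q | ~S | ~R | R) & (~T | ~Q | ~T | R) & (~T | ~Q | ~P | R) & (~T | ~Q | ~Q | R)   [distribute | over &]
≡ ~T | ~Q | R   [simplify]

~T | ~Q | R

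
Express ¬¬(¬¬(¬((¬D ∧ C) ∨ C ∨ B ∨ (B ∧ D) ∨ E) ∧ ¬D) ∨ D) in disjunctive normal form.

(¬C ∧ ¬B ∧ ¬E ∧ ¬D) ∨ D

¬¬(¬¬(¬((¬D ∧ C) ∨ C ∨ B ∨ (B ∧ D) ∨ E) ∧ ¬D) ∨ D)
≡ ¬¬(¬((¬D ∧ C) ∨ C ∨ B ∨ (B ∧ D) ∨ E) ∧ ¬D) ∨ D
≡ (¬((¬D ∧ C) ∨ C ∨ B ∨ (B ∧ D) ∨ E) ∧ ¬D) ∨ D
≡ (¬(¬D ∧ C) ∧ ¬C ∧ ¬B ∧ ¬(B ∧ D) ∧ ¬E ∧ ¬D) ∨ D
≡ ((¬¬D ∨ ¬C) ∧ ¬C ∧ ¬B ∧ ¬(B ∧ D) ∧ ¬E ∧ ¬D) ∨ D
≡ ((D ∨ ¬C) ∧ ¬C ∧ ¬B ∧ ¬(B ∧ D) ∧ ¬E ∧ ¬D) ∨ D
≡ ((D ∨ ¬C) ∧ ¬C ∧ ¬B ∧ (¬B ∨ ¬D) ∧ ¬E ∧ ¬D) ∨ D
≡ (D ∧ ¬C ∧ ¬B ∧ ¬B ∧ ¬E ∧ ¬D) ∨ (D ∧ ¬C ∧ ¬B ∧ ¬D ∧ ¬E ∧ ¬D) ∨ (¬C ∧ ¬C ∧ ¬B ∧ ¬B ∧ ¬E ∧ ¬D) ∨ (¬C ∧ ¬C ∧ ¬B ∧ ¬D ∧ ¬E ∧ ¬D) ∨ D
≡ (¬C ∧ ¬B ∧ ¬E ∧ ¬D) ∨ D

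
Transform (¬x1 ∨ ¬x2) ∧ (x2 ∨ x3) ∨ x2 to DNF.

(¬x1 ∨ ¬x2) ∧ (x2 ∨ x3) ∨ x2
≡ ¬x1 ∧ x2 ∨ ¬x1 ∧ x3 ∨ ¬x2 ∧ x2 ∨ ¬x2 ∧ x3 ∨ x2   [distribute ∧ over ∨]
≡ ¬x1 ∧ x3 ∨ ¬x2 ∧ x3 ∨ x2   [simplify]

¬x1 ∧ x3 ∨ ¬x2 ∧ x3 ∨ x2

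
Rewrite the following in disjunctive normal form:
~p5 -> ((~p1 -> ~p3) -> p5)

~p5 -> ((~p1 -> ~p3) -> p5)
= ~~p5 | ((~p1 -> ~p3) -> p5)   [eliminate ->]
= ~~p5 | ~(~p1 -> ~p3) | p5   [eliminate ->]
= ~~p5 | ~(~~p1 | ~p3) | p5   [eliminate ->]
= p5 | ~(~~p1 | ~p3) | p5   [double negation]
= p5 | (~~~p1 & ~~p3) | p5   [De Morgan]
= p5 | (~p1 & ~~p3) | p5   [double negation]
= p5 | (~p1 & p3) | p5   [double negation]
= p5 | (~p1 & p3)   [simplify]

p5 | (~p1 & p3)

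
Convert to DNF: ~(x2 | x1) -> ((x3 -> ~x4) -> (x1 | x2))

x2 | x1 | (x3 & x4)

~(x2 | x1) -> ((x3 -> ~x4) -> (x1 | x2))
≡ ~~(x2 | x1) | ((x3 -> ~x4) -> (x1 | x2))
≡ ~~(x2 | x1) | ~(x3 -> ~x4) | x1 | x2
≡ ~~(x2 | x1) | ~(~x3 | ~x4) | x1 | x2
≡ x2 | x1 | ~(~x3 | ~x4) | x1 | x2
≡ x2 | x1 | (~~x3 & ~~x4) | x1 | x2
≡ x2 | x1 | (x3 & ~~x4) | x1 | x2
≡ x2 | x1 | (x3 & x4) | x1 | x2
≡ x2 | x1 | (x3 & x4)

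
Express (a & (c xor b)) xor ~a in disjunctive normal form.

(a & c & ~b) | (a & ~c & b) | ~a

(a & (c xor b)) xor ~a
⇔ (a & (c xor b) & ~~a) | (~(a & (c xor b)) & ~a)   (expand xor)
⇔ (a & ((c & ~b) | (~c & b)) & ~~a) | (~(a & (c xor b)) & ~a)   (expand xor)
⇔ (a & ((c & ~b) | (~c & b)) & ~~a) | (~(a & ((c & ~b) | (~c & b))) & ~a)   (expand xor)
⇔ (a & ((c & ~b) | (~c & b)) & a) | (~(a & ((c & ~b) | (~c & b))) & ~a)   (double negation)
⇔ (a & ((c & ~b) | (~c & b)) & a) | ((~a | ~((c & ~b) | (~c & b))) & ~a)   (De Morgan)
⇔ (a & ((c & ~b) | (~c & b)) & a) | ((~a | (~(c & ~b) & ~(~c & b))) & ~a)   (De Morgan)
⇔ (a & ((c & ~b) | (~c & b)) & a) | ((~a | ((~c | ~~b) & ~(~c & b))) & ~a)   (De Morgan)
⇔ (a & ((c & ~b) | (~c & b)) & a) | ((~a | ((~c | b) & ~(~c & b))) & ~a)   (double negation)
⇔ (a & ((c & ~b) | (~c & b)) & a) | ((~a | ((~c | b) & (~~c | ~b))) & ~a)   (De Morgan)
⇔ (a & ((c & ~b) | (~c & b)) & a) | ((~a | ((~c | b) & (c | ~b))) & ~a)   (double negation)
⇔ (a & c & ~b & a) | (a & ~c & b & a) | (~a & ~a) | (~c & c & ~a) | (~c & ~b & ~a) | (b & c & ~a) | (b & ~b & ~a)   (distribute & over |)
⇔ (a & c & ~b) | (a & ~c & b) | ~a   (simplify)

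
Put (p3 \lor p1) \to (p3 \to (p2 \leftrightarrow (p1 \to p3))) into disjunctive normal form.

(p3 \lor p1) \to (p3 \to (p2 \leftrightarrow (p1 \to p3)))
⇔ \lnot (p3 \lor p1) \lor (p3 \to (p2 \leftrightarrow (p1 \to p3)))   [eliminate \to]
⇔ \lnot (p3 \lor p1) \lor \lnot p3 \lor (p2 \leftrightarrow (p1 \to p3))   [eliminate \to]
⇔ \lnot (p3 \lor p1) \lor \lnot p3 \lor ((p2 \to (p1 \to p3)) \land ((p1 \to p3) \to p2))   [eliminate \leftrightarrow]
⇔ \lnot (p3 \lor p1) \lor \lnot p3 \lor ((\lnot p2 \lor (p1 \to p3)) \land ((p1 \to p3) \to p2))   [eliminate \to]
⇔ \lnot (p3 \lor p1) \lor \lnot p3 \lor ((\lnot p2 \lor \lnot p1 \lor p3) \land ((p1 \to p3) \to p2))   [eliminate \to]
⇔ \lnot (p3 \lor p1) \lor \lnot p3 \lor ((\lnot p2 \lor \lnot p1 \lor p3) \land (\lnot (p1 \to p3) \lor p2))   [eliminate \to]
⇔ \lnot (p3 \lor p1) \lor \lnot p3 \lor ((\lnot p2 \lor \lnot p1 \lor p3) \land (\lnot (\lnot p1 \lor p3) \lor p2))   [eliminate \to]
⇔ (\lnot p3 \land \lnot p1) \lor \lnot p3 \lor ((\lnot p2 \lor \lnot p1 \lor p3) \land (\lnot (\lnot p1 \lor p3) \lor p2))   [De Morgan]
⇔ (\lnot p3 \land \lnot p1) \lor \lnot p3 \lor ((\lnot p2 \lor \lnot p1 \lor p3) \land ((\lnot \lnot p1 \land \lnot p3) \lor p2))   [De Morgan]
⇔ (\lnot p3 \land \lnot p1) \lor \lnot p3 \lor ((\lnot p2 \lor \lnot p1 \lor p3) \land ((p1 \land \lnot p3) \lor p2))   [double negation]
⇔ (\lnot p3 \land \lnot p1) \lor \lnot p3 \lor (\lnot p2 \land p1 \land \lnot p3) \lor (\lnot p2 \land p2) \lor (\lnot p1 \land p1 \land \lnot p3) \lor (\lnot p1 \land p2) \lor (p3 \land p1 \land \lnot p3) \lor (p3 \land p2)   [distribute \land over \lor]
⇔ \lnot p3 \lor (\lnot p1 \land p2) \lor (p3 \land p2)   [simplify]

\lnot p3 \lor (\lnot p1 \land p2) \lor (p3 \land p2)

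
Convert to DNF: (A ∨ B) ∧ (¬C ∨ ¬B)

(A ∧ ¬C) ∨ (A ∧ ¬B) ∨ (B ∧ ¬C)

(A ∨ B) ∧ (¬C ∨ ¬B)
≡ (A ∧ ¬C) ∨ (A ∧ ¬B) ∨ (B ∧ ¬C) ∨ (B ∧ ¬B)   (distribute ∧ over ∨)
≡ (A ∧ ¬C) ∨ (A ∧ ¬B) ∨ (B ∧ ¬C)   (simplify)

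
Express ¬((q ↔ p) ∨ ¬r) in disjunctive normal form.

¬((q ↔ p) ∨ ¬r)
≡ ¬((q → p) ∧ (p → q) ∨ ¬r)   (eliminate ↔)
≡ ¬((¬q ∨ p) ∧ (p → q) ∨ ¬r)   (eliminate →)
≡ ¬((¬q ∨ p) ∧ (¬p ∨ q) ∨ ¬r)   (eliminate →)
≡ ¬((¬q ∨ p) ∧ (¬p ∨ q)) ∧ ¬¬r   (De Morgan)
≡ (¬(¬q ∨ p) ∨ ¬(¬p ∨ q)) ∧ ¬¬r   (De Morgan)
≡ (¬¬q ∧ ¬p ∨ ¬(¬p ∨ q)) ∧ ¬¬r   (De Morgan)
≡ (q ∧ ¬p ∨ ¬(¬p ∨ q)) ∧ ¬¬r   (double negation)
≡ (q ∧ ¬p ∨ ¬¬p ∧ ¬q) ∧ ¬¬r   (De Morgan)
≡ (q ∧ ¬p ∨ p ∧ ¬q) ∧ ¬¬r   (double negation)
≡ (q ∧ ¬p ∨ p ∧ ¬q) ∧ r   (double negation)
≡ q ∧ ¬p ∧ r ∨ p ∧ ¬q ∧ r   (distribute ∧ over ∨)

q ∧ ¬p ∧ r ∨ p ∧ ¬q ∧ r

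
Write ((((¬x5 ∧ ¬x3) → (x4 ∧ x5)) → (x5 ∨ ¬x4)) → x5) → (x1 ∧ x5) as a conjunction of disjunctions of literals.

((((¬x5 ∧ ¬x3) → (x4 ∧ x5)) → (x5 ∨ ¬x4)) → x5) → (x1 ∧ x5)
≡ ¬((((¬x5 ∧ ¬x3) → (x4 ∧ x5)) → (x5 ∨ ¬x4)) → x5) ∨ (x1 ∧ x5)   (eliminate →)
≡ ¬(¬(((¬x5 ∧ ¬x3) → (x4 ∧ x5)) → (x5 ∨ ¬x4)) ∨ x5) ∨ (x1 ∧ x5)   (eliminate →)
≡ ¬(¬(¬((¬x5 ∧ ¬x3) → (x4 ∧ x5)) ∨ x5 ∨ ¬x4) ∨ x5) ∨ (x1 ∧ x5)   (eliminate →)
≡ ¬(¬(¬(¬(¬x5 ∧ ¬x3) ∨ (x4 ∧ x5)) ∨ x5 ∨ ¬x4) ∨ x5) ∨ (x1 ∧ x5)   (eliminate →)
≡ (¬¬(¬(¬(¬x5 ∧ ¬x3) ∨ (x4 ∧ x5)) ∨ x5 ∨ ¬x4) ∧ ¬x5) ∨ (x1 ∧ x5)   (De Morgan)
≡ ((¬(¬(¬x5 ∧ ¬x3) ∨ (x4 ∧ x5)) ∨ x5 ∨ ¬x4) ∧ ¬x5) ∨ (x1 ∧ x5)   (double negation)
≡ (((¬¬(¬x5 ∧ ¬x3) ∧ ¬(x4 ∧ x5)) ∨ x5 ∨ ¬x4) ∧ ¬x5) ∨ (x1 ∧ x5)   (De Morgan)
≡ (((¬x5 ∧ ¬x3 ∧ ¬(x4 ∧ x5)) ∨ x5 ∨ ¬x4) ∧ ¬x5) ∨ (x1 ∧ x5)   (double negation)
≡ (((¬x5 ∧ ¬x3 ∧ (¬x4 ∨ ¬x5)) ∨ x5 ∨ ¬x4) ∧ ¬x5) ∨ (x1 ∧ x5)   (De Morgan)
≡ (¬x5 ∨ x5 ∨ ¬x4 ∨ x1) ∧ (¬x5 ∨ x5 ∨ ¬x4 ∨ x5) ∧ (¬x3 ∨ x5 ∨ ¬x4 ∨ x1) ∧ (¬x3 ∨ x5 ∨ ¬x4 ∨ x5) ∧ (¬x4 ∨ ¬x5 ∨ x5 ∨ ¬x4 ∨ x1) ∧ (¬x4 ∨ ¬x5 ∨ x5 ∨ ¬x4 ∨ x5) ∧ (¬x5 ∨ x1) ∧ (¬x5 ∨ x5)   (distribute ∨ over ∧)
≡ (¬x3 ∨ x5 ∨ ¬x4) ∧ (¬x5 ∨ x1)   (simplify)

(¬x3 ∨ x5 ∨ ¬x4) ∧ (¬x5 ∨ x1)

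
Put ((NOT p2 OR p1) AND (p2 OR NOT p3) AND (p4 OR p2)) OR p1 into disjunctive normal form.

(NOT p2 AND NOT p3 AND p4) OR p1

((NOT p2 OR p1) AND (p2 OR NOT p3) AND (p4 OR p2)) OR p1
≡ (NOT p2 AND p2 AND p4) OR (NOT p2 AND p2 AND p2) OR (NOT p2 AND NOT p3 AND p4) OR (NOT p2 AND NOT p3 AND p2) OR (p1 AND p2 AND p4) OR (p1 AND p2 AND p2) OR (p1 AND NOT p3 AND p4) OR (p1 AND NOT p3 AND p2) OR p1   [distribute AND over OR]
≡ (NOT p2 AND NOT p3 AND p4) OR p1   [simplify]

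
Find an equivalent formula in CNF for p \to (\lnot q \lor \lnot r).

p \to (\lnot q \lor \lnot r)
⇔ \lnot p \lor \lnot q \lor \lnot r   [eliminate \to]

\lnot p \lor \lnot q \lor \lnot r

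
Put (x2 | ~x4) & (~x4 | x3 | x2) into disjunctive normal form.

x2 | ~x4

(x2 | ~x4) & (~x4 | x3 | x2)
≡ (x2 & ~x4) | (x2 & x3) | (x2 & x2) | (~x4 & ~x4) | (~x4 & x3) | (~x4 & x2)   [distribute & over |]
≡ x2 | ~x4   [simplify]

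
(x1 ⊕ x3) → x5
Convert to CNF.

(x1 ⊕ x3) → x5
⇔ ¬(x1 ⊕ x3) ∨ x5   [eliminate →]
⇔ ¬((x1 ∨ x3) ∧ ¬(x1 ∧ x3)) ∨ x5   [expand ⊕]
⇔ ¬(x1 ∨ x3) ∨ ¬¬(x1 ∧ x3) ∨ x5   [De Morgan]
⇔ (¬x1 ∧ ¬x3) ∨ ¬¬(x1 ∧ x3) ∨ x5   [De Morgan]
⇔ (¬x1 ∧ ¬x3) ∨ (x1 ∧ x3) ∨ x5   [double negation]
⇔ (¬x1 ∨ x1 ∨ x5) ∧ (¬x1 ∨ x3 ∨ x5) ∧ (¬x3 ∨ x1 ∨ x5) ∧ (¬x3 ∨ x3 ∨ x5)   [distribute ∨ over ∧]
⇔ (¬x1 ∨ x3 ∨ x5) ∧ (¬x3 ∨ x1 ∨ x5)   [simplify]

(¬x1 ∨ x3 ∨ x5) ∧ (¬x3 ∨ x1 ∨ x5)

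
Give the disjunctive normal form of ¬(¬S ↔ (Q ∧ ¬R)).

¬(¬S ↔ (Q ∧ ¬R))
= ¬((¬S → (Q ∧ ¬R)) ∧ ((Q ∧ ¬R) → ¬S))   [eliminate ↔]
= ¬((¬¬S ∨ (Q ∧ ¬R)) ∧ ((Q ∧ ¬R) → ¬S))   [eliminate →]
= ¬((¬¬S ∨ (Q ∧ ¬R)) ∧ (¬(Q ∧ ¬R) ∨ ¬S))   [eliminate →]
= ¬(¬¬S ∨ (Q ∧ ¬R)) ∨ ¬(¬(Q ∧ ¬R) ∨ ¬S)   [De Morgan]
= (¬¬¬S ∧ ¬(Q ∧ ¬R)) ∨ ¬(¬(Q ∧ ¬R) ∨ ¬S)   [De Morgan]
= (¬S ∧ ¬(Q ∧ ¬R)) ∨ ¬(¬(Q ∧ ¬R) ∨ ¬S)   [double negation]
= (¬S ∧ (¬Q ∨ ¬¬R)) ∨ ¬(¬(Q ∧ ¬R) ∨ ¬S)   [De Morgan]
= (¬S ∧ (¬Q ∨ R)) ∨ ¬(¬(Q ∧ ¬R) ∨ ¬S)   [double negation]
= (¬S ∧ (¬Q ∨ R)) ∨ (¬¬(Q ∧ ¬R) ∧ ¬¬S)   [De Morgan]
= (¬S ∧ (¬Q ∨ R)) ∨ (Q ∧ ¬R ∧ ¬¬S)   [double negation]
= (¬S ∧ (¬Q ∨ R)) ∨ (Q ∧ ¬R ∧ S)   [double negation]
= (¬S ∧ ¬Q) ∨ (¬S ∧ R) ∨ (Q ∧ ¬R ∧ S)   [distribute ∧ over ∨]

(¬S ∧ ¬Q) ∨ (¬S ∧ R) ∨ (Q ∧ ¬R ∧ S)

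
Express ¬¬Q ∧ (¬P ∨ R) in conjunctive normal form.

¬¬Q ∧ (¬P ∨ R)
⇔ Q ∧ (¬P ∨ R)   — double negation

Q ∧ (¬P ∨ R)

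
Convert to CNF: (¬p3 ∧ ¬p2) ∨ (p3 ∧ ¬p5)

(¬p3 ∨ ¬p5) ∧ (¬p2 ∨ p3) ∧ (¬p2 ∨ ¬p5)

(¬p3 ∧ ¬p2) ∨ (p3 ∧ ¬p5)
≡ (¬p3 ∨ p3) ∧ (¬p3 ∨ ¬p5) ∧ (¬p2 ∨ p3) ∧ (¬p2 ∨ ¬p5)   — distribute ∨ over ∧
≡ (¬p3 ∨ ¬p5) ∧ (¬p2 ∨ p3) ∧ (¬p2 ∨ ¬p5)   — simplify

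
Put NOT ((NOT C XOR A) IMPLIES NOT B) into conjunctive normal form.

NOT ((NOT C XOR A) IMPLIES NOT B)
= NOT (NOT (NOT C XOR A) OR NOT B)
= NOT (NOT ((NOT C OR A) AND NOT (NOT C AND A)) OR NOT B)
= NOT NOT ((NOT C OR A) AND NOT (NOT C AND A)) AND NOT NOT B
= (NOT C OR A) AND NOT (NOT C AND A) AND NOT NOT B
= (NOT C OR A) AND (NOT NOT C OR NOT A) AND NOT NOT B
= (NOT C OR A) AND (C OR NOT A) AND NOT NOT B
= (NOT C OR A) AND (C OR NOT A) AND B

(NOT C OR A) AND (C OR NOT A) AND B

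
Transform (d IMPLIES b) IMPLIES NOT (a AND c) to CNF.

(d OR NOT a OR NOT c) AND (NOT b OR NOT a OR NOT c)

(d IMPLIES b) IMPLIES NOT (a AND c)
≡ NOT (d IMPLIES b) OR NOT (a AND c)   [eliminate IMPLIES]
≡ NOT (NOT d OR b) OR NOT (a AND c)   [eliminate IMPLIES]
≡ (NOT NOT d AND NOT b) OR NOT (a AND c)   [De Morgan]
≡ (d AND NOT b) OR NOT (a AND c)   [double negation]
≡ (d AND NOT b) OR NOT a OR NOT c   [De Morgan]
≡ (d OR NOT a OR NOT c) AND (NOT b OR NOT a OR NOT c)   [distribute OR over AND]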